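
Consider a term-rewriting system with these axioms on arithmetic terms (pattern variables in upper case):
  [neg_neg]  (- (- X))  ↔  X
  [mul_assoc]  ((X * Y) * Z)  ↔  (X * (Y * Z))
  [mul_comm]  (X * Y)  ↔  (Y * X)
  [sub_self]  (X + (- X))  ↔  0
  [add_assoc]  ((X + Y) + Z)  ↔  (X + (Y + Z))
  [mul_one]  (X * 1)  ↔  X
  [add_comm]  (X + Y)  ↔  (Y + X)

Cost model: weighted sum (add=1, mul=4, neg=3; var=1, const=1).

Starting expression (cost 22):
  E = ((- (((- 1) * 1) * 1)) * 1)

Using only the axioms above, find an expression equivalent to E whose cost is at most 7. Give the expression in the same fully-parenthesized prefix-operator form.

(- (- 1))   [cost 7]

(1) ((- 1) * 1)  =[mul_one →]=  (- 1)    ⊢ ((- ((- 1) * 1)) * 1)
(2) ((- ((- 1) * 1)) * 1)  =[mul_one →]=  (- ((- 1) * 1))
(3) ((- 1) * 1)  =[mul_one →]=  (- 1)    ⊢ cost 7, within 7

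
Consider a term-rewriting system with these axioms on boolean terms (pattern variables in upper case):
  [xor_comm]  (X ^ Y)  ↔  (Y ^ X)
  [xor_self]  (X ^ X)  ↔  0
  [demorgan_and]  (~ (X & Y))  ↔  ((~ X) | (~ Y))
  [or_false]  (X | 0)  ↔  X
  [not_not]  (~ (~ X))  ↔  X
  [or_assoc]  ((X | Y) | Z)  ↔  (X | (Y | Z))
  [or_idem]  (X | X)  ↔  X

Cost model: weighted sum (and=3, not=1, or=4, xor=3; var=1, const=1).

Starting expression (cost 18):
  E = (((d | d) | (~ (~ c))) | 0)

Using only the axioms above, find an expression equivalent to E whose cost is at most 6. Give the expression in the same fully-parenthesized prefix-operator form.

(1) (~ (~ c))  =[not_not →]=  c    ⊢ (((d | d) | c) | 0)
(2) (((d | d) | c) | 0)  =[or_false →]=  ((d | d) | c)
(3) (d | d)  =[or_idem →]=  d    ⊢ cost 6, within 6

(d | c)   [cost 6]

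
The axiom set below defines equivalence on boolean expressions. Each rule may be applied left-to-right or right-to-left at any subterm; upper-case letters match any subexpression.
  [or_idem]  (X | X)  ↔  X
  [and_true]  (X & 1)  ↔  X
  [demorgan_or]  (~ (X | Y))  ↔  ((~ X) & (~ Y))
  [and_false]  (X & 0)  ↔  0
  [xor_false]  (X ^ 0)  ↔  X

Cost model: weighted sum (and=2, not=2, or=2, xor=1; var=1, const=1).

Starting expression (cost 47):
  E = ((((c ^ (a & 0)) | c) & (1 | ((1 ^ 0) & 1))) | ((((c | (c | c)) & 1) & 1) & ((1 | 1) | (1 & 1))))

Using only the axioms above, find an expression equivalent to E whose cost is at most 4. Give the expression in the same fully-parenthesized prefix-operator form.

(c & 1)   [cost 4]

step 1: and_true (→) rewrites (((c | (c | c)) & 1) & 1) into ((c | (c | c)) & 1), now ((((c ^ (a & 0)) | c) & (1 | ((1 ^ 0) & 1))) | (((c | (c | c)) & 1) & ((1 | 1) | (1 & 1))))
step 2: and_true (→) rewrites ((c | (c | c)) & 1) into (c | (c | c)), now ((((c ^ (a & 0)) | c) & (1 | ((1 ^ 0) & 1))) | ((c | (c | c)) & ((1 | 1) | (1 & 1))))
step 3: and_false (→) rewrites (a & 0) into 0, now ((((c ^ 0) | c) & (1 | ((1 ^ 0) & 1))) | ((c | (c | c)) & ((1 | 1) | (1 & 1))))
step 4: xor_false (→) rewrites (c ^ 0) into c, now (((c | c) & (1 | ((1 ^ 0) & 1))) | ((c | (c | c)) & ((1 | 1) | (1 & 1))))
step 5: xor_false (→) rewrites (1 ^ 0) into 1, now (((c | c) & (1 | (1 & 1))) | ((c | (c | c)) & ((1 | 1) | (1 & 1))))
step 6: and_true (→) rewrites (1 & 1) into 1, now (((c | c) & (1 | 1)) | ((c | (c | c)) & ((1 | 1) | (1 & 1))))
step 7: and_true (→) rewrites (1 & 1) into 1, now (((c | c) & (1 | 1)) | ((c | (c | c)) & ((1 | 1) | 1)))
step 8: or_idem (→) rewrites (1 | 1) into 1, now (((c | c) & (1 | 1)) | ((c | (c | c)) & (1 | 1)))
step 9: or_idem (→) rewrites (c | c) into c, now (((c | c) & (1 | 1)) | ((c | c) & (1 | 1)))
step 10: or_idem (→) rewrites (((c | c) & (1 | 1)) | ((c | c) & (1 | 1))) into ((c | c) & (1 | 1))
step 11: or_idem (→) rewrites (c | c) into c, now (c & (1 | 1))
step 12: or_idem (→) rewrites (1 | 1) into 1, reaching cost 4 (bound 4)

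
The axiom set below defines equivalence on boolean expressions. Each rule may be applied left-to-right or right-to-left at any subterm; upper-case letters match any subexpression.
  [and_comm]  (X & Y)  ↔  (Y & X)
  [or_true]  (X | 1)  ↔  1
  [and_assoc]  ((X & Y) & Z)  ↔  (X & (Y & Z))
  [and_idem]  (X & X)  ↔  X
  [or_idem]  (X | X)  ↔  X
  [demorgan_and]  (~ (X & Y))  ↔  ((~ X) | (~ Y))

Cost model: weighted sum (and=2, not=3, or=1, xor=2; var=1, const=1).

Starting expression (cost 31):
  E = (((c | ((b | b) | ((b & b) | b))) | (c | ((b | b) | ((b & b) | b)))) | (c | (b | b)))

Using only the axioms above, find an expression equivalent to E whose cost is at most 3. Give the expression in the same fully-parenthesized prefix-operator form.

step 1: or_idem (→) rewrites ((c | ((b | b) | ((b & b) | b))) | (c | ((b | b) | ((b & b) | b)))) into (c | ((b | b) | ((b & b) | b))), now ((c | ((b | b) | ((b & b) | b))) | (c | (b | b)))
step 2: and_idem (→) rewrites (b & b) into b, now ((c | ((b | b) | (b | b))) | (c | (b | b)))
step 3: or_idem (→) rewrites ((b | b) | (b | b)) into (b | b), now ((c | (b | b)) | (c | (b | b)))
step 4: or_idem (→) rewrites ((c | (b | b)) | (c | (b | b))) into (c | (b | b))
step 5: or_idem (→) rewrites (b | b) into b, reaching cost 3 (bound 3)

(c | b)   [cost 3]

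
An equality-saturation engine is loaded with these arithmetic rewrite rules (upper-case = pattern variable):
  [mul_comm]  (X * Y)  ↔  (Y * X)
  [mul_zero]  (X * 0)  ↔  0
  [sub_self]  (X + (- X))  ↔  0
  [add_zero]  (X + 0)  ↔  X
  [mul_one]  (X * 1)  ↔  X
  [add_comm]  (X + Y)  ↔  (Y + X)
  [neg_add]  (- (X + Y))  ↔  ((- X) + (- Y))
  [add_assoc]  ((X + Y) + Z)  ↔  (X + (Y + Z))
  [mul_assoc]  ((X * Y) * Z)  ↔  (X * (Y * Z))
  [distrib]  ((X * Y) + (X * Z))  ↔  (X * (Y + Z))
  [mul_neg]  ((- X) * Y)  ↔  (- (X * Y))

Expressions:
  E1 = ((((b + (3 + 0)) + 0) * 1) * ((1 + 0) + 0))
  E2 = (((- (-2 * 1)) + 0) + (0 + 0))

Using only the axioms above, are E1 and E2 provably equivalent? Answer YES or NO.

NO

The axioms are sound identities: if E1 ↔* E2 then E1 and E2 evaluate identically under any assignment.
Under b=0: E1 evaluates to 3, E2 to 2. Distinct ⇒ no rewrite sequence connects them.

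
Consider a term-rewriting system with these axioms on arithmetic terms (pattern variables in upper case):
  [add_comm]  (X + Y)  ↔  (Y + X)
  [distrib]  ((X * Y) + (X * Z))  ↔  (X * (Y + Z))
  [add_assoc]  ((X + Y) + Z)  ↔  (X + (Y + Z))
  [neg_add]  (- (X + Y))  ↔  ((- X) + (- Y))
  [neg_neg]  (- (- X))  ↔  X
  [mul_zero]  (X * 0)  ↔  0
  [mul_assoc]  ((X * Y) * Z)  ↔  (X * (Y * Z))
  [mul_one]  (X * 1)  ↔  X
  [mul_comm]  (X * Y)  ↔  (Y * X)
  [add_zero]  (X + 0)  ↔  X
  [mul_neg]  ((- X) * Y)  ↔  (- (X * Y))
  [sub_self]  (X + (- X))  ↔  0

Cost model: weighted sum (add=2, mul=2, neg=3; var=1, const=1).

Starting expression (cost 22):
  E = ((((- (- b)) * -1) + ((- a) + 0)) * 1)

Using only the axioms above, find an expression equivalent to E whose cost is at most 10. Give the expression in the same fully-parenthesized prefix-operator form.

((b * -1) + (- a))   [cost 10]

1. [add_zero →] ((- a) + 0)  →  (- a);  E = ((((- (- b)) * -1) + (- a)) * 1)
2. [neg_neg →] (- (- b))  →  b;  E = (((b * -1) + (- a)) * 1)
3. [mul_one →] (((b * -1) + (- a)) * 1)  →  ((b * -1) + (- a));  cost 10 ≤ 10, done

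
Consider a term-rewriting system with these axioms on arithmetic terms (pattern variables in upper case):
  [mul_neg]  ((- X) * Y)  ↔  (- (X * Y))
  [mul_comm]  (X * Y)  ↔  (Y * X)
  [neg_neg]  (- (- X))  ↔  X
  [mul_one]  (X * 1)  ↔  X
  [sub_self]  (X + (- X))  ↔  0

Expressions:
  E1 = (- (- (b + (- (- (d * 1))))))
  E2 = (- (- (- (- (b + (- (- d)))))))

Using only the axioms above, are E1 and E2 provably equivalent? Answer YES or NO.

(1) (- (- (d * 1)))  =[neg_neg →]=  (d * 1)    ⊢ (- (- (b + (d * 1))))
(2) (d * 1)  =[mul_one →]=  d    ⊢ (- (- (b + d)))
(3) (- (b + d))  =[neg_neg ←]=  (- (- (- (b + d))))    ⊢ (- (- (- (- (b + d)))))
(4) d  =[neg_neg ←]=  (- (- d))    ⊢ E2

YES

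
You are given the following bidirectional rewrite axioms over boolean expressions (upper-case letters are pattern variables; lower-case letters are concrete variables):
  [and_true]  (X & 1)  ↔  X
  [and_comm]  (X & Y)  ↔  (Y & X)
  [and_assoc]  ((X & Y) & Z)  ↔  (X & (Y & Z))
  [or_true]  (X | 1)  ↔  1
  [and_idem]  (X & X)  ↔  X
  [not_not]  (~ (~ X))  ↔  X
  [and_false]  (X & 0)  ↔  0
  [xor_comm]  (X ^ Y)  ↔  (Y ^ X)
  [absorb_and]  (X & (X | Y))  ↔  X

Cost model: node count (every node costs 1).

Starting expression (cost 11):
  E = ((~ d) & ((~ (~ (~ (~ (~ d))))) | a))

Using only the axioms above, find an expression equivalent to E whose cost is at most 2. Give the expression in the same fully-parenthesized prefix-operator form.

step 1: not_not (→) rewrites (~ (~ d)) into d, now ((~ d) & ((~ (~ (~ d))) | a))
step 2: not_not (→) rewrites (~ (~ (~ d))) into (~ d), now ((~ d) & ((~ d) | a))
step 3: absorb_and (→) rewrites ((~ d) & ((~ d) | a)) into (~ d), reaching cost 2 (bound 2)

(~ d)   [cost 2]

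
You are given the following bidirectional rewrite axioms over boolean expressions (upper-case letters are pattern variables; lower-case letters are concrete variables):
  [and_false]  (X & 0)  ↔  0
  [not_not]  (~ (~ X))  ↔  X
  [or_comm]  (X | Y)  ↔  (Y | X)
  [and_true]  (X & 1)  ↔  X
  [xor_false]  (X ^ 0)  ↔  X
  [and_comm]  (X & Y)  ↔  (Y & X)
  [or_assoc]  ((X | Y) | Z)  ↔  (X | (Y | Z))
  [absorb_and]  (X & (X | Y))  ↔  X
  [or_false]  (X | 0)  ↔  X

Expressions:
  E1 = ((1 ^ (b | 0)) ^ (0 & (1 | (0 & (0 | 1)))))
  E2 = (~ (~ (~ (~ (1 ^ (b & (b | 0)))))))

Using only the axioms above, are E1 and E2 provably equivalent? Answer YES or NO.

YES

1. [absorb_and →] (0 & (0 | 1))  →  0;  E1 = ((1 ^ (b | 0)) ^ (0 & (1 | 0)))
2. [or_false →] (1 | 0)  →  1;  E1 = ((1 ^ (b | 0)) ^ (0 & 1))
3. [and_true →] (0 & 1)  →  0;  E1 = ((1 ^ (b | 0)) ^ 0)
4. [or_false →] (b | 0)  →  b;  E1 = ((1 ^ b) ^ 0)
5. [xor_false →] ((1 ^ b) ^ 0)  →  (1 ^ b)
6. [not_not ←] (1 ^ b)  →  (~ (~ (1 ^ b)))
7. [absorb_and ←] b  →  (b & (b | 0));  E1 = (~ (~ (1 ^ (b & (b | 0)))))
8. [not_not ←] (~ (1 ^ (b & (b | 0))))  →  (~ (~ (~ (1 ^ (b & (b | 0))))));  this is E2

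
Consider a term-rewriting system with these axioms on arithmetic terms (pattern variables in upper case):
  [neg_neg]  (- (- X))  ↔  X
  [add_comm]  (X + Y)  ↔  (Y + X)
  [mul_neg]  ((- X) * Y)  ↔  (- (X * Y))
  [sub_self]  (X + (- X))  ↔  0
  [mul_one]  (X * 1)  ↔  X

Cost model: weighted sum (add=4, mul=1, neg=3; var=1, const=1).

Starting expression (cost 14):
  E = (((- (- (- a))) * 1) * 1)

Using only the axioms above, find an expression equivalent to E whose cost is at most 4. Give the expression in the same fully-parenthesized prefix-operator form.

step 1: mul_one (→) rewrites (((- (- (- a))) * 1) * 1) into ((- (- (- a))) * 1)
step 2: neg_neg (→) rewrites (- (- a)) into a, now ((- a) * 1)
step 3: mul_one (→) rewrites ((- a) * 1) into (- a), reaching cost 4 (bound 4)

(- a)   [cost 4]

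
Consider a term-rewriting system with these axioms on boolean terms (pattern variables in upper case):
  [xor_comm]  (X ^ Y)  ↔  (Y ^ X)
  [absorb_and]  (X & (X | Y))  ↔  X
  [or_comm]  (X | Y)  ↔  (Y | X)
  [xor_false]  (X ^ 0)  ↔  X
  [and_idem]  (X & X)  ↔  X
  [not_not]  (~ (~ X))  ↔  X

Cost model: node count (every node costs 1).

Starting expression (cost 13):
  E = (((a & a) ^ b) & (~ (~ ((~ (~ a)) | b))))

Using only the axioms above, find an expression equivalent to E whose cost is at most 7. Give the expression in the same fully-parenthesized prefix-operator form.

((a ^ b) & (a | b))   [cost 7]

(1) (a & a)  =[and_idem →]=  a    ⊢ ((a ^ b) & (~ (~ ((~ (~ a)) | b))))
(2) (~ (~ a))  =[not_not →]=  a    ⊢ ((a ^ b) & (~ (~ (a | b))))
(3) (~ (~ (a | b)))  =[not_not →]=  (a | b)    ⊢ cost 7, within 7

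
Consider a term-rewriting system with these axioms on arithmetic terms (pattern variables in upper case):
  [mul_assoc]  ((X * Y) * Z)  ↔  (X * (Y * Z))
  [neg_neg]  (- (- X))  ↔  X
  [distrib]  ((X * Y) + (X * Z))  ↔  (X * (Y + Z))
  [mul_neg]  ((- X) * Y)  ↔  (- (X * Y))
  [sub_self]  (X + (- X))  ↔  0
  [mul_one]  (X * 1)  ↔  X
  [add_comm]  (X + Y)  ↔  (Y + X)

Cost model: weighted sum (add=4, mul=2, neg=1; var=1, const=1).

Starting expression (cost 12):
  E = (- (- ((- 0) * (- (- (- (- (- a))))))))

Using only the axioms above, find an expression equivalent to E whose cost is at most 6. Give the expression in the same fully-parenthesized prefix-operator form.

((- 0) * (- a))   [cost 6]

step 1: neg_neg (→) rewrites (- (- (- (- (- a))))) into (- (- (- a))), now (- (- ((- 0) * (- (- (- a))))))
step 2: neg_neg (→) rewrites (- (- ((- 0) * (- (- (- a)))))) into ((- 0) * (- (- (- a))))
step 3: neg_neg (→) rewrites (- (- a)) into a, reaching cost 6 (bound 6)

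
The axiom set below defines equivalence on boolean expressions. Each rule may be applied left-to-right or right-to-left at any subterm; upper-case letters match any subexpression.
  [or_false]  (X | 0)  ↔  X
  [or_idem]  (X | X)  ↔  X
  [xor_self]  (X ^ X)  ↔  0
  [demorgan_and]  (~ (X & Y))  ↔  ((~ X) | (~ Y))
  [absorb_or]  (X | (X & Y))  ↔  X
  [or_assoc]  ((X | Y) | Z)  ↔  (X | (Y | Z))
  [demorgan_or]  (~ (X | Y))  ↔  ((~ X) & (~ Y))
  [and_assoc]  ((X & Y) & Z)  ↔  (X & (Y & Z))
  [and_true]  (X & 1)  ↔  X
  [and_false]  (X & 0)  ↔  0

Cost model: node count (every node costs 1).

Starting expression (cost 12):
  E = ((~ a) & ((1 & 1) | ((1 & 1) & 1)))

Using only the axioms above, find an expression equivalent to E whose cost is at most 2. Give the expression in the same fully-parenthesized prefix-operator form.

step 1: and_true (→) rewrites (1 & 1) into 1, now ((~ a) & ((1 & 1) | (1 & 1)))
step 2: or_idem (→) rewrites ((1 & 1) | (1 & 1)) into (1 & 1), now ((~ a) & (1 & 1))
step 3: and_true (→) rewrites (1 & 1) into 1, now ((~ a) & 1)
step 4: and_true (→) rewrites ((~ a) & 1) into (~ a), reaching cost 2 (bound 2)

(~ a)   [cost 2]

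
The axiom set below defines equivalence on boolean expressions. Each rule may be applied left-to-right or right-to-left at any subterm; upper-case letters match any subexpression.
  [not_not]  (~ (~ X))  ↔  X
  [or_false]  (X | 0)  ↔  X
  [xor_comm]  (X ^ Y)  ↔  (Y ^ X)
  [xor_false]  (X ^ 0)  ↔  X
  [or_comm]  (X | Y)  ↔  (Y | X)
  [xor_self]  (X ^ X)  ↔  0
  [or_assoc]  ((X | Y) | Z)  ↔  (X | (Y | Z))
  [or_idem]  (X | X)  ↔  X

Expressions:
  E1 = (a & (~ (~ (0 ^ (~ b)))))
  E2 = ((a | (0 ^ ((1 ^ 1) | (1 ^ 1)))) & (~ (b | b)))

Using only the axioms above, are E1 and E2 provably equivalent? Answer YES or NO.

step 1: xor_comm (→) rewrites (0 ^ (~ b)) into ((~ b) ^ 0), now (a & (~ (~ ((~ b) ^ 0))))
step 2: xor_false (→) rewrites ((~ b) ^ 0) into (~ b), now (a & (~ (~ (~ b))))
step 3: not_not (→) rewrites (~ (~ b)) into b, now (a & (~ b))
step 4: or_false (←) rewrites a into (a | 0), now ((a | 0) & (~ b))
step 5: xor_self (←) rewrites 0 into (0 ^ 0), now ((a | (0 ^ 0)) & (~ b))
step 6: xor_self (←) rewrites 0 into (1 ^ 1), now ((a | (0 ^ (1 ^ 1))) & (~ b))
step 7: or_idem (←) rewrites b into (b | b), now ((a | (0 ^ (1 ^ 1))) & (~ (b | b)))
step 8: or_idem (←) rewrites (1 ^ 1) into ((1 ^ 1) | (1 ^ 1)), which is E2

YES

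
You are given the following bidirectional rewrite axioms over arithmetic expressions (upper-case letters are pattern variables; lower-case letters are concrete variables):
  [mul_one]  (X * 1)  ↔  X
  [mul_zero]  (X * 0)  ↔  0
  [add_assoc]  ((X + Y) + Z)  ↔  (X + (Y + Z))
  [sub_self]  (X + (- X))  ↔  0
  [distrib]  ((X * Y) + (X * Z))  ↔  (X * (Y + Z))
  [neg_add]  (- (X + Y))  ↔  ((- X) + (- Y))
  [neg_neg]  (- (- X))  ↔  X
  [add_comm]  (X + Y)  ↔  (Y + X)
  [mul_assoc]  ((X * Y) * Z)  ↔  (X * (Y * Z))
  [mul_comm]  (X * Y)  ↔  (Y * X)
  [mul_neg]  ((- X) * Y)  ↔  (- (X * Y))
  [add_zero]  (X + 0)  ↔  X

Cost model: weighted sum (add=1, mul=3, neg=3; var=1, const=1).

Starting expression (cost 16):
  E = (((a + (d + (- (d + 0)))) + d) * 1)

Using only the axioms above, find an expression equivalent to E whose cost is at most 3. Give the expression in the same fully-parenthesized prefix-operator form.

(a + d)   [cost 3]

step 1: mul_one (→) rewrites (((a + (d + (- (d + 0)))) + d) * 1) into ((a + (d + (- (d + 0)))) + d)
step 2: add_zero (→) rewrites (d + 0) into d, now ((a + (d + (- d))) + d)
step 3: sub_self (→) rewrites (d + (- d)) into 0, now ((a + 0) + d)
step 4: add_zero (→) rewrites (a + 0) into a, reaching cost 3 (bound 3)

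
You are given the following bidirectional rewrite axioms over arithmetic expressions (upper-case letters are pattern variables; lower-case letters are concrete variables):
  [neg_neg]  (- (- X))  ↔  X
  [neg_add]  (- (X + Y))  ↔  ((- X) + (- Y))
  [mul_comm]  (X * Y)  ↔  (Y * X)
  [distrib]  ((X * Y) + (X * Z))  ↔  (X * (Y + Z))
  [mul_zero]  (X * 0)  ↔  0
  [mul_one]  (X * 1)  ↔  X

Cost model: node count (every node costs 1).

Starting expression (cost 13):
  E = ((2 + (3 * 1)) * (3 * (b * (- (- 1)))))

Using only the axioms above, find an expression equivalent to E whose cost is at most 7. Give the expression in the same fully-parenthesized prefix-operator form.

((2 + 3) * (3 * b))   [cost 7]

step 1: neg_neg (→) rewrites (- (- 1)) into 1, now ((2 + (3 * 1)) * (3 * (b * 1)))
step 2: mul_one (→) rewrites (b * 1) into b, now ((2 + (3 * 1)) * (3 * b))
step 3: mul_one (→) rewrites (3 * 1) into 3, reaching cost 7 (bound 7)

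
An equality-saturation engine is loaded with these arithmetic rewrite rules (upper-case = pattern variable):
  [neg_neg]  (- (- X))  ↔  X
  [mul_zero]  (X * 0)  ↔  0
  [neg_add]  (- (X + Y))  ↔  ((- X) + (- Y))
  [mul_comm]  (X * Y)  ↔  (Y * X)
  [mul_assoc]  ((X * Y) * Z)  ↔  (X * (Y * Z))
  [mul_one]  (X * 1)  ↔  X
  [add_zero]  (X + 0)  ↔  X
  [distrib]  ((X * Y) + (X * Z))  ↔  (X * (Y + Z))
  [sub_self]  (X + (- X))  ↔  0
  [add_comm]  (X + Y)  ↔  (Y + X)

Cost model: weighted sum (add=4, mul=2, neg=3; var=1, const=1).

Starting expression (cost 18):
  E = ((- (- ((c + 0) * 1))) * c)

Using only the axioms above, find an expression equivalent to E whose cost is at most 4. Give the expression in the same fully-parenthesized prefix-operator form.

(c * c)   [cost 4]

(1) (- (- ((c + 0) * 1)))  =[neg_neg →]=  ((c + 0) * 1)    ⊢ (((c + 0) * 1) * c)
(2) (c + 0)  =[add_zero →]=  c    ⊢ ((c * 1) * c)
(3) (c * 1)  =[mul_one →]=  c    ⊢ cost 4, within 4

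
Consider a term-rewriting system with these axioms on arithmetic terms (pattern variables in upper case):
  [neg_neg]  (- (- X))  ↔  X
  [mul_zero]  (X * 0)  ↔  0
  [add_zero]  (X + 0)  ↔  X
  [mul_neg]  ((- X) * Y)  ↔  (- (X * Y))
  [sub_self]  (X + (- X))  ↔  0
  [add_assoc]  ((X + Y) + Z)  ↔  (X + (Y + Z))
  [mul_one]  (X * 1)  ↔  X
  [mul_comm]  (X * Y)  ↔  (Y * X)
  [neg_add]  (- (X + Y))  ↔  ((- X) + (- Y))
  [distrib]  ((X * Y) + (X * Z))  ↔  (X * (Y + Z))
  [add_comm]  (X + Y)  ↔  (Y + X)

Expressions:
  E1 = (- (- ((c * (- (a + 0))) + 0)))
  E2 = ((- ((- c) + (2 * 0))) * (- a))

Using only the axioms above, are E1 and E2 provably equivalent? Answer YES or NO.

1. [add_zero →] ((c * (- (a + 0))) + 0)  →  (c * (- (a + 0)));  E1 = (- (- (c * (- (a + 0)))))
2. [neg_neg →] (- (- (c * (- (a + 0)))))  →  (c * (- (a + 0)))
3. [add_zero →] (a + 0)  →  a;  E1 = (c * (- a))
4. [neg_neg ←] c  →  (- (- c));  E1 = ((- (- c)) * (- a))
5. [add_zero ←] (- c)  →  ((- c) + 0);  E1 = ((- ((- c) + 0)) * (- a))
6. [mul_zero ←] 0  →  (2 * 0);  this is E2

YES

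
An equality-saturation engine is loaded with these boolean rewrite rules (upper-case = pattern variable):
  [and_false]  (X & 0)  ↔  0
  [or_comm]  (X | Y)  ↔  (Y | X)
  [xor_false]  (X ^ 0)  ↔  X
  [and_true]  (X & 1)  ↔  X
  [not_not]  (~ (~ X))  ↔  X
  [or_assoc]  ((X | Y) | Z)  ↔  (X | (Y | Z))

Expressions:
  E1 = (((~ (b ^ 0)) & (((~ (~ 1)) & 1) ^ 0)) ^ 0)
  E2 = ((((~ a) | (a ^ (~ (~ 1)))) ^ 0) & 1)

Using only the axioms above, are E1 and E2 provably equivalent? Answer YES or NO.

Every axiom is a valid identity, so a rewrite proof would force E1 and E2 to agree under every assignment.
At a=0, b=1: E1 = 0 but E2 = 1; they differ, so no derivation exists.

NO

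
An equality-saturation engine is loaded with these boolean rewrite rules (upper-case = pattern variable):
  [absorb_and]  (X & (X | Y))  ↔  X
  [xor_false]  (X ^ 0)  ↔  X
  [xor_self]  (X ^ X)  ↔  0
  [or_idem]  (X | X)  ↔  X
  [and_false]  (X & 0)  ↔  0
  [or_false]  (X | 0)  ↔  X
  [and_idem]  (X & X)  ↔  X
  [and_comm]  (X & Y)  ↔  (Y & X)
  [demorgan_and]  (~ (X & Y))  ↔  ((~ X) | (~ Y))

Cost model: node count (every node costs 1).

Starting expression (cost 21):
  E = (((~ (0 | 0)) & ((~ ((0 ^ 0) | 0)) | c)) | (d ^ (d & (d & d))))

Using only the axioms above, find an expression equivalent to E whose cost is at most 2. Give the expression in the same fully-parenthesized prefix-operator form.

(1) (0 ^ 0)  =[xor_false →]=  0    ⊢ (((~ (0 | 0)) & ((~ (0 | 0)) | c)) | (d ^ (d & (d & d))))
(2) (d & d)  =[and_idem →]=  d    ⊢ (((~ (0 | 0)) & ((~ (0 | 0)) | c)) | (d ^ (d & d)))
(3) (d & d)  =[and_idem →]=  d    ⊢ (((~ (0 | 0)) & ((~ (0 | 0)) | c)) | (d ^ d))
(4) ((~ (0 | 0)) & ((~ (0 | 0)) | c))  =[absorb_and →]=  (~ (0 | 0))    ⊢ ((~ (0 | 0)) | (d ^ d))
(5) (d ^ d)  =[xor_self →]=  0    ⊢ ((~ (0 | 0)) | 0)
(6) (0 | 0)  =[or_false →]=  0    ⊢ ((~ 0) | 0)
(7) ((~ 0) | 0)  =[or_false →]=  (~ 0)    ⊢ cost 2, within 2

(~ 0)   [cost 2]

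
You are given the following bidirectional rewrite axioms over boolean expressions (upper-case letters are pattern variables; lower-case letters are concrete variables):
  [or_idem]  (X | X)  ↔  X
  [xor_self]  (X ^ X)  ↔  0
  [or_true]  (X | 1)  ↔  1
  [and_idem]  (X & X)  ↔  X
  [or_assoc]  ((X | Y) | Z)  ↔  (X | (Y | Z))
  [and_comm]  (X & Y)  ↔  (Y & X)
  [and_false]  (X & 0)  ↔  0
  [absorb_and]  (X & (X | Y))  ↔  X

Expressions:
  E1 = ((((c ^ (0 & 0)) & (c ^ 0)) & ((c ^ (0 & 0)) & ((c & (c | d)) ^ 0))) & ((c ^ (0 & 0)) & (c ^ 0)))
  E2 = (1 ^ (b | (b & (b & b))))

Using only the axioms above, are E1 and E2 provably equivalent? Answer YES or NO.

All listed rules preserve value, hence provable equivalence implies equal values everywhere; look for a separating assignment.
b=0, c=0, d=0 gives E1 ↦ 0, E2 ↦ 1; values differ ⇒ not provably equivalent.

NO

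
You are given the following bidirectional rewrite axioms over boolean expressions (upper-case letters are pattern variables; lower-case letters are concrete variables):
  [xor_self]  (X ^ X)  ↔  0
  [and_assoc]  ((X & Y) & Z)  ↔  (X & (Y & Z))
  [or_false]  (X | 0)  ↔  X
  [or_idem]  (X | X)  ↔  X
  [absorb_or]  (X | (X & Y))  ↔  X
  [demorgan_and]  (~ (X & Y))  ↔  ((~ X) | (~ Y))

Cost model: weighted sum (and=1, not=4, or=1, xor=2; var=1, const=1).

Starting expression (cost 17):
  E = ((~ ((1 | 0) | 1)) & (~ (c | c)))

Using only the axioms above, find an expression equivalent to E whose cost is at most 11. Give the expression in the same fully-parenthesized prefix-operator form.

step 1: or_false (→) rewrites (1 | 0) into 1, now ((~ (1 | 1)) & (~ (c | c)))
step 2: or_idem (→) rewrites (1 | 1) into 1, now ((~ 1) & (~ (c | c)))
step 3: or_idem (→) rewrites (c | c) into c, reaching cost 11 (bound 11)

((~ 1) & (~ c))   [cost 11]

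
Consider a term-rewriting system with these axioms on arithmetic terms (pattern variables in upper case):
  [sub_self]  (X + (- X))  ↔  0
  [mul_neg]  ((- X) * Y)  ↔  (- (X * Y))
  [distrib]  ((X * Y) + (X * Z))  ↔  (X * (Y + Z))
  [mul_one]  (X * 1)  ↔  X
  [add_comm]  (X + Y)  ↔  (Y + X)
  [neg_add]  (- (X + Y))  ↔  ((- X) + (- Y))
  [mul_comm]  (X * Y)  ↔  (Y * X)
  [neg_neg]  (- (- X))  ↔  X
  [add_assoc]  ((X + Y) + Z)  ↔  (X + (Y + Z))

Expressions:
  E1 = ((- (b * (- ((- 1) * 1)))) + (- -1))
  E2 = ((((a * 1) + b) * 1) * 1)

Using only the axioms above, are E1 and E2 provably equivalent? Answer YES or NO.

NO

Every axiom is a valid identity, so a rewrite proof would force E1 and E2 to agree under every assignment.
At a=0, b=0: E1 = 1 but E2 = 0; they differ, so no derivation exists.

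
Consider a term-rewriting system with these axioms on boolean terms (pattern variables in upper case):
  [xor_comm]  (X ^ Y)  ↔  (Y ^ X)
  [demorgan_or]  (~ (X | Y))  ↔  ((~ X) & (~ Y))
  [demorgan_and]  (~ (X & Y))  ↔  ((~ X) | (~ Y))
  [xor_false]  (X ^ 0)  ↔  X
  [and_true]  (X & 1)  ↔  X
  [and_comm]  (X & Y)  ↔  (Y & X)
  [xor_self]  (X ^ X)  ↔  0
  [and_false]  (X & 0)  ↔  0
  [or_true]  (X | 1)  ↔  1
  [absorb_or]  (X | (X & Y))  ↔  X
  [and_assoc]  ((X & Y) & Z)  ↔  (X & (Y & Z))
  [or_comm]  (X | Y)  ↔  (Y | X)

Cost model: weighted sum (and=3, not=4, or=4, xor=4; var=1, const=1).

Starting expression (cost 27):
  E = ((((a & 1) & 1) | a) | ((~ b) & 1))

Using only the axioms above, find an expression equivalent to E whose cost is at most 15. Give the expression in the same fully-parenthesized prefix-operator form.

((a | a) | (~ b))   [cost 15]

step 1: and_true (→) rewrites (a & 1) into a, now (((a & 1) | a) | ((~ b) & 1))
step 2: and_true (→) rewrites ((~ b) & 1) into (~ b), now (((a & 1) | a) | (~ b))
step 3: and_true (→) rewrites (a & 1) into a, reaching cost 15 (bound 15)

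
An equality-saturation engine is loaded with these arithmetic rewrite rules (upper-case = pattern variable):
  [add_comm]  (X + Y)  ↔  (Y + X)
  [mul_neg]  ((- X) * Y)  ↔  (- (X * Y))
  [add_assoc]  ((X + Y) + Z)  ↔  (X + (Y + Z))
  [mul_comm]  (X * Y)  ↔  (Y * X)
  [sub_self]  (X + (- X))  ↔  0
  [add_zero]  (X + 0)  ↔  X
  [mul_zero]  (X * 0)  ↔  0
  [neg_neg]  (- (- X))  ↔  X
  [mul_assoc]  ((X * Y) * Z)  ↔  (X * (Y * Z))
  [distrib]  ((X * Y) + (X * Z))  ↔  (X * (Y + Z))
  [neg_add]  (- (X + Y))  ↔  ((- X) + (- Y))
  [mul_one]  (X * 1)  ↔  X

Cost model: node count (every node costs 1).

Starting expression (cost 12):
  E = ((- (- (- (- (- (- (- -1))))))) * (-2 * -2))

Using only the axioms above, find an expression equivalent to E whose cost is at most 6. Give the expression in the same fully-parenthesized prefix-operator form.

(1) (- (- (- (- (- (- (- -1)))))))  =[neg_neg →]=  (- (- (- (- (- -1)))))    ⊢ ((- (- (- (- (- -1))))) * (-2 * -2))
(2) (- (- (- (- (- -1)))))  =[neg_neg →]=  (- (- (- -1)))    ⊢ ((- (- (- -1))) * (-2 * -2))
(3) (- (- (- -1)))  =[neg_neg →]=  (- -1)    ⊢ cost 6, within 6

((- -1) * (-2 * -2))   [cost 6]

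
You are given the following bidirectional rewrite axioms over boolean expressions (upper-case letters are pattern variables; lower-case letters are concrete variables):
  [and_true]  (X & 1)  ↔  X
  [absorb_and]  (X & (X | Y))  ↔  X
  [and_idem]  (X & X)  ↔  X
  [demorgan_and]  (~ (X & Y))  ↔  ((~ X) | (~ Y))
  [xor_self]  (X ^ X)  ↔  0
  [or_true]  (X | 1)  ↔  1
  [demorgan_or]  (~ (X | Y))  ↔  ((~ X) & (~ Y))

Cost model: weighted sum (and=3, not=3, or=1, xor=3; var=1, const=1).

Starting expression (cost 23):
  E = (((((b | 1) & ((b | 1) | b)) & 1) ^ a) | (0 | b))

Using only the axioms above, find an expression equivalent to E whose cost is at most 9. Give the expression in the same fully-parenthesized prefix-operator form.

((1 ^ a) | (0 | b))   [cost 9]

(1) ((b | 1) & ((b | 1) | b))  =[absorb_and →]=  (b | 1)    ⊢ ((((b | 1) & 1) ^ a) | (0 | b))
(2) (b | 1)  =[or_true →]=  1    ⊢ (((1 & 1) ^ a) | (0 | b))
(3) (1 & 1)  =[and_idem →]=  1    ⊢ cost 9, within 9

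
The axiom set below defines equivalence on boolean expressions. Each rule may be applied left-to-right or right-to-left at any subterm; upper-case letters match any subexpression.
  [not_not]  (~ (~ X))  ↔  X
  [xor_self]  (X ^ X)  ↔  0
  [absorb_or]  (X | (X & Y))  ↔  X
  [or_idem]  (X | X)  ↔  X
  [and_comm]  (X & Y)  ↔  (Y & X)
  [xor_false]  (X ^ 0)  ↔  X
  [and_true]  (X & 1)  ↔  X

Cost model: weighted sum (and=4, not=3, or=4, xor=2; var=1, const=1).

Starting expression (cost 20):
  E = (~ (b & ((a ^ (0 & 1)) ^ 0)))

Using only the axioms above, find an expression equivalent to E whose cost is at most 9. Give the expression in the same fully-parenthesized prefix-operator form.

step 1: and_true (→) rewrites (0 & 1) into 0, now (~ (b & ((a ^ 0) ^ 0)))
step 2: xor_false (→) rewrites (a ^ 0) into a, now (~ (b & (a ^ 0)))
step 3: xor_false (→) rewrites (a ^ 0) into a, reaching cost 9 (bound 9)

(~ (b & a))   [cost 9]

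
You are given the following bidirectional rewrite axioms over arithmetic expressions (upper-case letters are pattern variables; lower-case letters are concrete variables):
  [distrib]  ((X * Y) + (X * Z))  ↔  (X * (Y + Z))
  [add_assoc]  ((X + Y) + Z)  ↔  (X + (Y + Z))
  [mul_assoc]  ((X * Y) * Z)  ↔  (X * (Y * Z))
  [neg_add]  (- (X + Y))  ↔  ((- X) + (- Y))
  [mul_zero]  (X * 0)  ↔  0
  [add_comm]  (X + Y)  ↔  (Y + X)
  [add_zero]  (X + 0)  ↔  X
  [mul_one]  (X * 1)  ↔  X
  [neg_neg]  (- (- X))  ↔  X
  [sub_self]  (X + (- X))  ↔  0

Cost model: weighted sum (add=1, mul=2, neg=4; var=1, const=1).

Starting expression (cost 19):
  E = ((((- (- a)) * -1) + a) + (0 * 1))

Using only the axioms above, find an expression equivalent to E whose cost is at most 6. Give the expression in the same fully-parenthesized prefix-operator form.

((a * -1) + a)   [cost 6]

1. [neg_neg →] (- (- a))  →  a;  E = (((a * -1) + a) + (0 * 1))
2. [mul_one →] (0 * 1)  →  0;  E = (((a * -1) + a) + 0)
3. [add_zero →] (((a * -1) + a) + 0)  →  ((a * -1) + a);  cost 6 ≤ 6, done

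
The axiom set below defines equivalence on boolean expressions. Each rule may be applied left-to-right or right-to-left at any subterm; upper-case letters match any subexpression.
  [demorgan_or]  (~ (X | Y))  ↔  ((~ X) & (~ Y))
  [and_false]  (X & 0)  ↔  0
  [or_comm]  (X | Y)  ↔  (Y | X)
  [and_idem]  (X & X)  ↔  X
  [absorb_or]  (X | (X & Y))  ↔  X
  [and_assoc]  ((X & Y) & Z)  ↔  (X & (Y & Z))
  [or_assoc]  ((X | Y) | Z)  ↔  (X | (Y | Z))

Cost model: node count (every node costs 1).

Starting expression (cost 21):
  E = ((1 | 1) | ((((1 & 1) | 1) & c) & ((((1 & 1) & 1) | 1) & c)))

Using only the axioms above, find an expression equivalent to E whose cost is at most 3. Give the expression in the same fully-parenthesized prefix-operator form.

1. [and_idem →] (1 & 1)  →  1;  E = ((1 | 1) | ((((1 & 1) | 1) & c) & (((1 & 1) | 1) & c)))
2. [and_idem →] ((((1 & 1) | 1) & c) & (((1 & 1) | 1) & c))  →  (((1 & 1) | 1) & c);  E = ((1 | 1) | (((1 & 1) | 1) & c))
3. [and_idem →] (1 & 1)  →  1;  E = ((1 | 1) | ((1 | 1) & c))
4. [absorb_or →] ((1 | 1) | ((1 | 1) & c))  →  (1 | 1);  cost 3 ≤ 3, done

(1 | 1)   [cost 3]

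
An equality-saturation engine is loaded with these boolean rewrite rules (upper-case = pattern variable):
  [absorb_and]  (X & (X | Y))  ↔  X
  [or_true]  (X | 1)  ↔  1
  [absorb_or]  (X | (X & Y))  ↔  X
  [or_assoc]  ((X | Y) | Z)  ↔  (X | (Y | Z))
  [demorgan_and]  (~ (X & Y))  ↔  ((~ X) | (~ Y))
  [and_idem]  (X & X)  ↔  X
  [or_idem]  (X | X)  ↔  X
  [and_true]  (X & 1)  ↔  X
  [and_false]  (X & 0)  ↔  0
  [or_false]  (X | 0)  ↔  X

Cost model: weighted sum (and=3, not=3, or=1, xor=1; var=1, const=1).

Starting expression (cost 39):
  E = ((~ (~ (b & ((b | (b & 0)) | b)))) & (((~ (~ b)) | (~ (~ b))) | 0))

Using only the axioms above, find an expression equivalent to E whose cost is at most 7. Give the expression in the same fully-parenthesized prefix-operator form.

(~ (~ b))   [cost 7]

step 1: absorb_or (→) rewrites (b | (b & 0)) into b, now ((~ (~ (b & (b | b)))) & (((~ (~ b)) | (~ (~ b))) | 0))
step 2: absorb_and (→) rewrites (b & (b | b)) into b, now ((~ (~ b)) & (((~ (~ b)) | (~ (~ b))) | 0))
step 3: or_idem (→) rewrites ((~ (~ b)) | (~ (~ b))) into (~ (~ b)), now ((~ (~ b)) & ((~ (~ b)) | 0))
step 4: or_false (→) rewrites ((~ (~ b)) | 0) into (~ (~ b)), now ((~ (~ b)) & (~ (~ b)))
step 5: and_idem (→) rewrites ((~ (~ b)) & (~ (~ b))) into (~ (~ b)), reaching cost 7 (bound 7)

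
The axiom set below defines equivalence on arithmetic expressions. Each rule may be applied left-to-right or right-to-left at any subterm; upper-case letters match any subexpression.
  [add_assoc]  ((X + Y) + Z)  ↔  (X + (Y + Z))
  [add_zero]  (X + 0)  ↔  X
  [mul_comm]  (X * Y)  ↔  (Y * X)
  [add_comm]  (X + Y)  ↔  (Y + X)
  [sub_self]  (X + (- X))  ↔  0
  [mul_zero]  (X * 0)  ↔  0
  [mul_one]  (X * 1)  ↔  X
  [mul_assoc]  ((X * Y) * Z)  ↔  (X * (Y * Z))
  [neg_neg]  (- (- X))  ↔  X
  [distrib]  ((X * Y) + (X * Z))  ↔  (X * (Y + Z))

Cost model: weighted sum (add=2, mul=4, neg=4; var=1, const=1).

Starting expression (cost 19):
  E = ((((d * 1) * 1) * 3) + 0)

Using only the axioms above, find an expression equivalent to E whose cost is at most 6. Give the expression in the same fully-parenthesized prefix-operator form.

(d * 3)   [cost 6]

(1) ((((d * 1) * 1) * 3) + 0)  =[add_zero →]=  (((d * 1) * 1) * 3)
(2) ((d * 1) * 1)  =[mul_one →]=  (d * 1)    ⊢ ((d * 1) * 3)
(3) (d * 1)  =[mul_one →]=  d    ⊢ cost 6, within 6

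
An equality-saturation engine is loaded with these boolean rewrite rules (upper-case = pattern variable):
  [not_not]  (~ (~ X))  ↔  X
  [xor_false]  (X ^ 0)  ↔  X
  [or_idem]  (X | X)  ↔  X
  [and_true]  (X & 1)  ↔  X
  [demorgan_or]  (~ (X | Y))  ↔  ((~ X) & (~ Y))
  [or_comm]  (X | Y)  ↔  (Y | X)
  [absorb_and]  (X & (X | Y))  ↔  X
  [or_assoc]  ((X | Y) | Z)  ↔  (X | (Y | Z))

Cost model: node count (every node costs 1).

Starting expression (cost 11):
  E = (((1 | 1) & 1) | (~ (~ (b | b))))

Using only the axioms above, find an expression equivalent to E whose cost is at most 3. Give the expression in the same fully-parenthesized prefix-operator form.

(1 | b)   [cost 3]

(1) (b | b)  =[or_idem →]=  b    ⊢ (((1 | 1) & 1) | (~ (~ b)))
(2) ((1 | 1) & 1)  =[and_true →]=  (1 | 1)    ⊢ ((1 | 1) | (~ (~ b)))
(3) (1 | 1)  =[or_idem →]=  1    ⊢ (1 | (~ (~ b)))
(4) (~ (~ b))  =[not_not →]=  b    ⊢ cost 3, within 3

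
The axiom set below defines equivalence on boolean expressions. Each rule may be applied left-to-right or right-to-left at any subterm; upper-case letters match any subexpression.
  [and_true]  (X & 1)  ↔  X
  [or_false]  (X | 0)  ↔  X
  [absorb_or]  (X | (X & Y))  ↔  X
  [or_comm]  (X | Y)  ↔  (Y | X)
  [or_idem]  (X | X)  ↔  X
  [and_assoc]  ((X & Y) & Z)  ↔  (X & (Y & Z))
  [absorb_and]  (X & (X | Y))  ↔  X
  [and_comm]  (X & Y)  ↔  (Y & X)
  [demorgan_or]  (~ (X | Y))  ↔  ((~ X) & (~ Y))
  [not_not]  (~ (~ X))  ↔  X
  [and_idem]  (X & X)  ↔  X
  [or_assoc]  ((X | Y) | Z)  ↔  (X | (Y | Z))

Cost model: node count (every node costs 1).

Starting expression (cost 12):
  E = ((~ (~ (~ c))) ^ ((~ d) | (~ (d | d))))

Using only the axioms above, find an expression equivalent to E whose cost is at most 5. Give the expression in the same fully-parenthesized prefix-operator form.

(1) (d | d)  =[or_idem →]=  d    ⊢ ((~ (~ (~ c))) ^ ((~ d) | (~ d)))
(2) ((~ d) | (~ d))  =[or_idem →]=  (~ d)    ⊢ ((~ (~ (~ c))) ^ (~ d))
(3) (~ (~ c))  =[not_not →]=  c    ⊢ cost 5, within 5

((~ c) ^ (~ d))   [cost 5]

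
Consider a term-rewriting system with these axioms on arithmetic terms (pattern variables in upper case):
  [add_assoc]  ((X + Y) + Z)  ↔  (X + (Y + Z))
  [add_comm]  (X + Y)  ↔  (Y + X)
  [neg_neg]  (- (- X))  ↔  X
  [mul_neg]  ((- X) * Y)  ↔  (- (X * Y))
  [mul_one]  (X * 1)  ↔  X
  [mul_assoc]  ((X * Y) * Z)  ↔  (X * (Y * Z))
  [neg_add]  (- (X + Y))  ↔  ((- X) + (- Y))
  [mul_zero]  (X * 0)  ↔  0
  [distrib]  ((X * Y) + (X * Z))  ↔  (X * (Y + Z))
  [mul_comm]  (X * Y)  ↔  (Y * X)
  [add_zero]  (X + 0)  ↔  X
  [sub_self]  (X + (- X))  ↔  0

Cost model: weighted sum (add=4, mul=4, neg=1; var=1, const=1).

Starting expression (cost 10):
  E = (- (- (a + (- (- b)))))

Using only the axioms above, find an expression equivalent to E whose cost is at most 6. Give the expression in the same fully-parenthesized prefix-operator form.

(1) (a + (- (- b)))  =[add_comm →]=  ((- (- b)) + a)    ⊢ (- (- ((- (- b)) + a)))
(2) (- (- ((- (- b)) + a)))  =[neg_neg →]=  ((- (- b)) + a)
(3) (- (- b))  =[neg_neg →]=  b    ⊢ cost 6, within 6

(b + a)   [cost 6]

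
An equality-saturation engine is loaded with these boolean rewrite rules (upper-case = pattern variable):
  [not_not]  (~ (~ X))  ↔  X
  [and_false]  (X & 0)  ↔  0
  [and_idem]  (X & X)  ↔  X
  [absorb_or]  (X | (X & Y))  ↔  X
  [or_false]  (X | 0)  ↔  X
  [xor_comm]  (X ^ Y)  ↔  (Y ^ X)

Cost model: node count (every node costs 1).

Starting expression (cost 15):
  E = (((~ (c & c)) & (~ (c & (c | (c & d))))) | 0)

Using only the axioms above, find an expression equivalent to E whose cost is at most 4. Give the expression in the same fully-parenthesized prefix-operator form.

(~ (c & c))   [cost 4]

1. [or_false →] (((~ (c & c)) & (~ (c & (c | (c & d))))) | 0)  →  ((~ (c & c)) & (~ (c & (c | (c & d)))))
2. [absorb_or →] (c | (c & d))  →  c;  E = ((~ (c & c)) & (~ (c & c)))
3. [and_idem →] ((~ (c & c)) & (~ (c & c)))  →  (~ (c & c));  cost 4 ≤ 4, done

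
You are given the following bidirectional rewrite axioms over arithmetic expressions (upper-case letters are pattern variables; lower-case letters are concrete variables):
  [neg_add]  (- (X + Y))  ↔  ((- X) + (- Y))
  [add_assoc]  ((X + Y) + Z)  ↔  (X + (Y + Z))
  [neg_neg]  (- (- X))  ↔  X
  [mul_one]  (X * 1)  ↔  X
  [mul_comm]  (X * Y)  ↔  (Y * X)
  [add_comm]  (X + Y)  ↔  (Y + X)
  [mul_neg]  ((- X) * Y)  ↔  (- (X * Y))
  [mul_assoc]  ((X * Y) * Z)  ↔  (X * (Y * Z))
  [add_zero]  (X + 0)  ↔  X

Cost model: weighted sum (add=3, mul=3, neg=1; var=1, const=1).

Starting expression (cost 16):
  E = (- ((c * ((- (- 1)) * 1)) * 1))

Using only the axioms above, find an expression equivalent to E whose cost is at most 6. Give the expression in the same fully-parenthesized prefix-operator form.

1. [neg_neg →] (- (- 1))  →  1;  E = (- ((c * (1 * 1)) * 1))
2. [mul_one →] (1 * 1)  →  1;  E = (- ((c * 1) * 1))
3. [mul_one →] ((c * 1) * 1)  →  (c * 1);  cost 6 ≤ 6, done

(- (c * 1))   [cost 6]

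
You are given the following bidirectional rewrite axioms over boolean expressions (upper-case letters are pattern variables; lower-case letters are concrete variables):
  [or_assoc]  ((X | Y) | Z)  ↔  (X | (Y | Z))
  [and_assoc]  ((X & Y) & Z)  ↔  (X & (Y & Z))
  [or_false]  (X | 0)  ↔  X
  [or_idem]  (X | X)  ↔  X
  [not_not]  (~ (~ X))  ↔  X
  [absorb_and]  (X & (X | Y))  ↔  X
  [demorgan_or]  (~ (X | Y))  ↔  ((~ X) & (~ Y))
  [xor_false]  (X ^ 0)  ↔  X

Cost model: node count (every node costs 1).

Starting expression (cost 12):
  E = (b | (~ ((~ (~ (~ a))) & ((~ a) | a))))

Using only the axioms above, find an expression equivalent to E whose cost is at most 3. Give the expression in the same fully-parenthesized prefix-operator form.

(1) (~ (~ (~ a)))  =[not_not →]=  (~ a)    ⊢ (b | (~ ((~ a) & ((~ a) | a))))
(2) ((~ a) & ((~ a) | a))  =[absorb_and →]=  (~ a)    ⊢ (b | (~ (~ a)))
(3) (~ (~ a))  =[not_not →]=  a    ⊢ cost 3, within 3

(b | a)   [cost 3]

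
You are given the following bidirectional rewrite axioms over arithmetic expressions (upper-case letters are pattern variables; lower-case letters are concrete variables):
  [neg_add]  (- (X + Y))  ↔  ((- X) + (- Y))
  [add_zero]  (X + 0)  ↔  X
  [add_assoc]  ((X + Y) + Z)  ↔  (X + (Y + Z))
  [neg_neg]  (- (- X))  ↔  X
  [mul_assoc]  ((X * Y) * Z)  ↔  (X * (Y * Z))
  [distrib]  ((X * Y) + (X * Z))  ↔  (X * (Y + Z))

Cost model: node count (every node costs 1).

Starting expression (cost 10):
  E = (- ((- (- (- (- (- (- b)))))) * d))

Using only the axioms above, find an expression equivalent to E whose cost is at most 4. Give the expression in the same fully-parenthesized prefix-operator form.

(- (b * d))   [cost 4]

(1) (- (- (- b)))  =[neg_neg →]=  (- b)    ⊢ (- ((- (- (- (- b)))) * d))
(2) (- (- b))  =[neg_neg →]=  b    ⊢ (- ((- (- b)) * d))
(3) (- (- b))  =[neg_neg →]=  b    ⊢ cost 4, within 4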